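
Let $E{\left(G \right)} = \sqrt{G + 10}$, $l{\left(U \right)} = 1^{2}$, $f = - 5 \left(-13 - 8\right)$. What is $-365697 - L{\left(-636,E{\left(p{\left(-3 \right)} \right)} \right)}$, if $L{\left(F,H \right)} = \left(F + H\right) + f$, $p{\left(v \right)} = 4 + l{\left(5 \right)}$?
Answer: $-365166 - \sqrt{15} \approx -3.6517 \cdot 10^{5}$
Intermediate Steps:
$f = 105$ ($f = \left(-5\right) \left(-21\right) = 105$)
$l{\left(U \right)} = 1$
$p{\left(v \right)} = 5$ ($p{\left(v \right)} = 4 + 1 = 5$)
$E{\left(G \right)} = \sqrt{10 + G}$
$L{\left(F,H \right)} = 105 + F + H$ ($L{\left(F,H \right)} = \left(F + H\right) + 105 = 105 + F + H$)
$-365697 - L{\left(-636,E{\left(p{\left(-3 \right)} \right)} \right)} = -365697 - \left(105 - 636 + \sqrt{10 + 5}\right) = -365697 - \left(105 - 636 + \sqrt{15}\right) = -365697 - \left(-531 + \sqrt{15}\right) = -365697 + \left(531 - \sqrt{15}\right) = -365166 - \sqrt{15}$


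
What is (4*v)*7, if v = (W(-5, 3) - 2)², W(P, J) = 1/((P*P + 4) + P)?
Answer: 15463/144 ≈ 107.38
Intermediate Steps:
W(P, J) = 1/(4 + P + P²) (W(P, J) = 1/((P² + 4) + P) = 1/((4 + P²) + P) = 1/(4 + P + P²))
v = 2209/576 (v = (1/(4 - 5 + (-5)²) - 2)² = (1/(4 - 5 + 25) - 2)² = (1/24 - 2)² = (-47/24)² = 2209/576 ≈ 3.8351)
(4*v)*7 = (4*(2209/576))*7 = (2209/144)*7 = 15463/144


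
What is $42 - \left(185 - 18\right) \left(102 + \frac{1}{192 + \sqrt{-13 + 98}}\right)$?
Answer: $- \frac{624980832}{36779} + \frac{167 \sqrt{85}}{36779} \approx -16993.0$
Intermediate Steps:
$42 - \left(185 - 18\right) \left(102 + \frac{1}{192 + \sqrt{-13 + 98}}\right) = 42 - 167 \left(102 + \frac{1}{192 + \sqrt{85}}\right) = 42 - \left(17034 + \frac{167}{192 + \sqrt{85}}\right) = -16992 - \frac{167}{192 + \sqrt{85}}$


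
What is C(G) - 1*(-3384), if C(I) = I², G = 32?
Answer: 4408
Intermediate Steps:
C(G) - 1*(-3384) = 32² - 1*(-3384) = 1024 + 3384 = 4408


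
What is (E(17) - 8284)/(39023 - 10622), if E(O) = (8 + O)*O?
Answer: -7859/28401 ≈ -0.27672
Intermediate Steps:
E(O) = O*(8 + O)
(E(17) - 8284)/(39023 - 10622) = (17*(8 + 17) - 8284)/(39023 - 10622) = (17*25 - 8284)/28401 = (425 - 8284)*(1/28401) = -7859*1/28401 = -7859/28401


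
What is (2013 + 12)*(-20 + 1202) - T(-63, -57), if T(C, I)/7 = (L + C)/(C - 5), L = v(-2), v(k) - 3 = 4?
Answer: 40690252/17 ≈ 2.3935e+6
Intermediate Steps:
v(k) = 7 (v(k) = 3 + 4 = 7)
L = 7
T(C, I) = 7*(7 + C)/(-5 + C) (T(C, I) = 7*((7 + C)/(C - 5)) = 7*((7 + C)/(-5 + C)) = 7*(7 + C)/(-5 + C))
(2013 + 12)*(-20 + 1202) - T(-63, -57) = (2013 + 12)*(-20 + 1202) - 7*(7 - 63)/(-5 - 63) = 2025*1182 - 7*(-56)/(-68) = 2393550 - 7*(-1)*(-56)/68 = 2393550 - 1*98/17 = 2393550 - 98/17 = 40690252/17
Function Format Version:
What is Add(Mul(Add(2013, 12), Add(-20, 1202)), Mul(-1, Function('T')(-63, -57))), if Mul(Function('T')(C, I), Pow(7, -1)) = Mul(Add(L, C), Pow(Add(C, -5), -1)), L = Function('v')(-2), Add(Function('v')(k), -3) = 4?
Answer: Rational(40690252, 17) ≈ 2.3935e+6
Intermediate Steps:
Function('v')(k) = 7 (Function('v')(k) = Add(3, 4) = 7)
L = 7
Function('T')(C, I) = Mul(7, Pow(Add(-5, C), -1), Add(7, C)) (Function('T')(C, I) = Mul(7, Mul(Add(7, C), Pow(Add(C, -5), -1))) = Mul(7, Mul(Add(7, C), Pow(Add(-5, C), -1))) = Mul(7, Mul(Pow(Add(-5, C), -1), Add(7, C))) = Mul(7, Pow(Add(-5, C), -1), Add(7, C)))
Add(Mul(Add(2013, 12), Add(-20, 1202)), Mul(-1, Function('T')(-63, -57))) = Add(Mul(Add(2013, 12), Add(-20, 1202)), Mul(-1, Mul(7, Pow(Add(-5, -63), -1), Add(7, -63)))) = Add(Mul(2025, 1182), Mul(-1, Mul(7, Pow(-68, -1), -56))) = Add(2393550, Mul(-1, Mul(7, Rational(-1, 68), -56))) = Add(2393550, Mul(-1, Rational(98, 17))) = Add(2393550, Rational(-98, 17)) = Rational(40690252, 17)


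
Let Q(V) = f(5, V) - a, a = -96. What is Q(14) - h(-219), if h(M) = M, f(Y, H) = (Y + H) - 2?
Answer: 332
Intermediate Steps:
f(Y, H) = -2 + H + Y (f(Y, H) = (H + Y) - 2 = -2 + H + Y)
Q(V) = 99 + V (Q(V) = (-2 + V + 5) - 1*(-96) = (3 + V) + 96 = 99 + V)
Q(14) - h(-219) = (99 + 14) - 1*(-219) = 113 + 219 = 332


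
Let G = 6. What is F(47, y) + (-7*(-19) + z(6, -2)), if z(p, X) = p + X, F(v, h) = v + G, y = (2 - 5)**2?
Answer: 190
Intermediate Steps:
y = 9 (y = (-3)**2 = 9)
F(v, h) = 6 + v (F(v, h) = v + 6 = 6 + v)
z(p, X) = X + p
F(47, y) + (-7*(-19) + z(6, -2)) = (6 + 47) + (-7*(-19) + (-2 + 6)) = 53 + (133 + 4) = 53 + 137 = 190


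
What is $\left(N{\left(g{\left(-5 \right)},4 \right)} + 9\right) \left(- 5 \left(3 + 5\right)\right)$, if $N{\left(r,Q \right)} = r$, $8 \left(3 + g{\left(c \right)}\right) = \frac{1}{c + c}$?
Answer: $- \frac{479}{2} \approx -239.5$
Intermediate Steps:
$g{\left(c \right)} = -3 + \frac{1}{16 c}$ ($g{\left(c \right)} = -3 + \frac{1}{8 \left(c + c\right)} = -3 + \frac{1}{8 \cdot 2 c} = -3 + \frac{\frac{1}{2} \frac{1}{c}}{8} = -3 + \frac{1}{16 c}$)
$\left(N{\left(g{\left(-5 \right)},4 \right)} + 9\right) \left(- 5 \left(3 + 5\right)\right) = \left(\left(-3 + \frac{1}{16 \left(-5\right)}\right) + 9\right) \left(- 5 \left(3 + 5\right)\right) = \left(\left(-3 + \frac{1}{16} \left(- \frac{1}{5}\right)\right) + 9\right) \left(\left(-5\right) 8\right) = \left(\left(-3 - \frac{1}{80}\right) + 9\right) \left(-40\right) = \left(- \frac{241}{80} + 9\right) \left(-40\right) = \frac{479}{80} \left(-40\right) = - \frac{479}{2}$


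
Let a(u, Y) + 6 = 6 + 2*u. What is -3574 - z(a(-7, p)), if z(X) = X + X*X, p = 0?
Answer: -3756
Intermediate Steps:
a(u, Y) = 2*u (a(u, Y) = -6 + (6 + 2*u) = 2*u)
z(X) = X + X²
-3574 - z(a(-7, p)) = -3574 - 2*(-7)*(1 + 2*(-7)) = -3574 - (-14)*(1 - 14) = -3574 - (-14)*(-13) = -3574 - 1*182 = -3574 - 182 = -3756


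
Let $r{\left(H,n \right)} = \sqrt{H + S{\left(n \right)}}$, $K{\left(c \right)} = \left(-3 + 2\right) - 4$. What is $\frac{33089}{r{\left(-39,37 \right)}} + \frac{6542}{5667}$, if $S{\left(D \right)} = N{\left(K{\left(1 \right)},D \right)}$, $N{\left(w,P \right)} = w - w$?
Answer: $\frac{6542}{5667} - \frac{33089 i \sqrt{39}}{39} \approx 1.1544 - 5298.5 i$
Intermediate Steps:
$K{\left(c \right)} = -5$ ($K{\left(c \right)} = -1 - 4 = -5$)
$N{\left(w,P \right)} = 0$
$S{\left(D \right)} = 0$
$r{\left(H,n \right)} = \sqrt{H}$ ($r{\left(H,n \right)} = \sqrt{H + 0} = \sqrt{H}$)
$\frac{33089}{r{\left(-39,37 \right)}} + \frac{6542}{5667} = \frac{33089}{\sqrt{-39}} + \frac{6542}{5667} = \frac{33089}{i \sqrt{39}} + 6542 \cdot \frac{1}{5667} = 33089 \left(- \frac{i \sqrt{39}}{39}\right) + \frac{6542}{5667} = - \frac{33089 i \sqrt{39}}{39} + \frac{6542}{5667} = \frac{6542}{5667} - \frac{33089 i \sqrt{39}}{39}$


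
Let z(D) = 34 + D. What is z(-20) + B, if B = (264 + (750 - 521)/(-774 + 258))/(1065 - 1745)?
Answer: 955265/70176 ≈ 13.612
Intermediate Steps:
B = -27199/70176 (B = (264 + 229/(-516))/(-680) = (264 + 229*(-1/516))*(-1/680) = (264 - 229/516)*(-1/680) = (135995/516)*(-1/680) = -27199/70176 ≈ -0.38758)
z(-20) + B = (34 - 20) - 27199/70176 = 14 - 27199/70176 = 955265/70176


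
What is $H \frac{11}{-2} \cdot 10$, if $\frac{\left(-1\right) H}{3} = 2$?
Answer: $330$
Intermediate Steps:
$H = -6$ ($H = \left(-3\right) 2 = -6$)
$H \frac{11}{-2} \cdot 10 = - 6 \frac{11}{-2} \cdot 10 = - 6 \cdot 11 \left(- \frac{1}{2}\right) 10 = \left(-6\right) \left(- \frac{11}{2}\right) 10 = 33 \cdot 10 = 330$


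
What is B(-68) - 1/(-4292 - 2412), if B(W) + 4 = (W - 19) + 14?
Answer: -516207/6704 ≈ -77.000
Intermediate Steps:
B(W) = -9 + W (B(W) = -4 + ((W - 19) + 14) = -4 + ((-19 + W) + 14) = -4 + (-5 + W) = -9 + W)
B(-68) - 1/(-4292 - 2412) = (-9 - 68) - 1/(-4292 - 2412) = -77 - 1/(-6704) = -77 - 1*(-1/6704) = -77 + 1/6704 = -516207/6704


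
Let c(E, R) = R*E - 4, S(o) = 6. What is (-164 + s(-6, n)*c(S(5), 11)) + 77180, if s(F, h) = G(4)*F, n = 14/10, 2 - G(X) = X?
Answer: 77760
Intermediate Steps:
G(X) = 2 - X
n = 7/5 (n = 14*(1/10) = 7/5 ≈ 1.4000)
c(E, R) = -4 + E*R (c(E, R) = E*R - 4 = -4 + E*R)
s(F, h) = -2*F (s(F, h) = (2 - 1*4)*F = (2 - 4)*F = -2*F)
(-164 + s(-6, n)*c(S(5), 11)) + 77180 = (-164 + (-2*(-6))*(-4 + 6*11)) + 77180 = (-164 + 12*(-4 + 66)) + 77180 = (-164 + 12*62) + 77180 = (-164 + 744) + 77180 = 580 + 77180 = 77760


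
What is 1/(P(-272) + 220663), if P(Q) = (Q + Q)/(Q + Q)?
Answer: 1/220664 ≈ 4.5318e-6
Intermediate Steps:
P(Q) = 1 (P(Q) = (2*Q)/((2*Q)) = (2*Q)*(1/(2*Q)) = 1)
1/(P(-272) + 220663) = 1/(1 + 220663) = 1/220664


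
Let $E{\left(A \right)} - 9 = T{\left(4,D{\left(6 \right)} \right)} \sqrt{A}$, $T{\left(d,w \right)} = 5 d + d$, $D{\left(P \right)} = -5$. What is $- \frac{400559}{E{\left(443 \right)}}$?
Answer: $\frac{400559}{28343} - \frac{3204472 \sqrt{443}}{85029} \approx -779.08$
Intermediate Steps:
$T{\left(d,w \right)} = 6 d$
$E{\left(A \right)} = 9 + 24 \sqrt{A}$ ($E{\left(A \right)} = 9 + 6 \cdot 4 \sqrt{A} = 9 + 24 \sqrt{A}$)
$- \frac{400559}{E{\left(443 \right)}} = - \frac{400559}{9 + 24 \sqrt{443}}$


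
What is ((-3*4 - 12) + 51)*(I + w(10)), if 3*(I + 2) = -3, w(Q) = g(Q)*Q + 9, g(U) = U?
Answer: 2862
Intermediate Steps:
w(Q) = 9 + Q² (w(Q) = Q*Q + 9 = Q² + 9 = 9 + Q²)
I = -3 (I = -2 + (⅓)*(-3) = -2 - 1 = -3)
((-3*4 - 12) + 51)*(I + w(10)) = ((-3*4 - 12) + 51)*(-3 + (9 + 10²)) = ((-12 - 12) + 51)*(-3 + (9 + 100)) = (-24 + 51)*(-3 + 109) = 27*106 = 2862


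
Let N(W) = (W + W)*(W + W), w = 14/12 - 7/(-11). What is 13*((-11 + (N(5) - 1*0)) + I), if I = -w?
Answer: 74815/66 ≈ 1133.6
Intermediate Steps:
w = 119/66 (w = 14*(1/12) - 7*(-1/11) = 7/6 + 7/11 = 119/66 ≈ 1.8030)
N(W) = 4*W² (N(W) = (2*W)*(2*W) = 4*W²)
I = -119/66 (I = -1*119/66 = -119/66 ≈ -1.8030)
13*((-11 + (N(5) - 1*0)) + I) = 13*((-11 + (4*5² - 1*0)) - 119/66) = 13*((-11 + (4*25 + 0)) - 119/66) = 13*((-11 + (100 + 0)) - 119/66) = 13*((-11 + 100) - 119/66) = 13*(89 - 119/66) = 13*(5755/66) = 74815/66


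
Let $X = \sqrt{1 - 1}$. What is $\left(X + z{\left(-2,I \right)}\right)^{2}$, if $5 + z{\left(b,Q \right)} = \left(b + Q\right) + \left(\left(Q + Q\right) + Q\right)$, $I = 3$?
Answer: $25$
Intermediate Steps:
$X = 0$ ($X = \sqrt{0} = 0$)
$z{\left(b,Q \right)} = -5 + b + 4 Q$ ($z{\left(b,Q \right)} = -5 + \left(\left(b + Q\right) + \left(\left(Q + Q\right) + Q\right)\right) = -5 + \left(\left(Q + b\right) + \left(2 Q + Q\right)\right) = -5 + \left(\left(Q + b\right) + 3 Q\right) = -5 + \left(b + 4 Q\right) = -5 + b + 4 Q$)
$\left(X + z{\left(-2,I \right)}\right)^{2} = \left(0 - -5\right)^{2} = \left(0 + 5\right)^{2} = 5^{2} = 25$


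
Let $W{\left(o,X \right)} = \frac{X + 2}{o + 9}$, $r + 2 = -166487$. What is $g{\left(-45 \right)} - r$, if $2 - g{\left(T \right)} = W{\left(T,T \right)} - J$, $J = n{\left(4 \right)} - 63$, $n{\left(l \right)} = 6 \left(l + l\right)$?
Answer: $\frac{5993093}{36} \approx 1.6647 \cdot 10^{5}$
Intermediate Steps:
$n{\left(l \right)} = 12 l$ ($n{\left(l \right)} = 6 \cdot 2 l = 12 l$)
$r = -166489$ ($r = -2 - 166487 = -166489$)
$W{\left(o,X \right)} = \frac{2 + X}{9 + o}$
$J = -15$ ($J = 12 \cdot 4 - 63 = 48 - 63 = -15$)
$g{\left(T \right)} = -13 - \frac{2 + T}{9 + T}$ ($g{\left(T \right)} = 2 - \left(\frac{2 + T}{9 + T} - -15\right) = 2 - \left(\frac{2 + T}{9 + T} + 15\right) = 2 - \left(15 + \frac{2 + T}{9 + T}\right) = -13 - \frac{2 + T}{9 + T}$)
$g{\left(-45 \right)} - r = \frac{7 \left(-17 - -90\right)}{9 - 45} - -166489 = \frac{7 \left(-17 + 90\right)}{-36} + 166489 = 7 \left(- \frac{1}{36}\right) 73 + 166489 = - \frac{511}{36} + 166489 = \frac{5993093}{36}$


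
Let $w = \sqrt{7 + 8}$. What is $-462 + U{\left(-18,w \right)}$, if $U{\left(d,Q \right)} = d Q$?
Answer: $-462 - 18 \sqrt{15} \approx -531.71$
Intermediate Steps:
$w = \sqrt{15} \approx 3.873$
$U{\left(d,Q \right)} = Q d$
$-462 + U{\left(-18,w \right)} = -462 + \sqrt{15} \left(-18\right) = -462 - 18 \sqrt{15}$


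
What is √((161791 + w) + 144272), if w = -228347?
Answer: 2*√19429 ≈ 278.78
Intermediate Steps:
√((161791 + w) + 144272) = √((161791 - 228347) + 144272) = √(-66556 + 144272) = √77716 = 2*√19429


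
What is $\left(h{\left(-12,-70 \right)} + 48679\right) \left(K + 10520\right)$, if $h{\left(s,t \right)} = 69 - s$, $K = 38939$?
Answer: $2411620840$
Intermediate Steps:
$\left(h{\left(-12,-70 \right)} + 48679\right) \left(K + 10520\right) = \left(\left(69 - -12\right) + 48679\right) \left(38939 + 10520\right) = \left(\left(69 + 12\right) + 48679\right) 49459 = \left(81 + 48679\right) 49459 = 48760 \cdot 49459 = 2411620840$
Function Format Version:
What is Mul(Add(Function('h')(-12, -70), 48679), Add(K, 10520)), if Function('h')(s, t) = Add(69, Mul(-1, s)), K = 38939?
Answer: 2411620840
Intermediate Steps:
Mul(Add(Function('h')(-12, -70), 48679), Add(K, 10520)) = Mul(Add(Add(69, Mul(-1, -12)), 48679), Add(38939, 10520)) = Mul(Add(Add(69, 12), 48679), 49459) = Mul(Add(81, 48679), 49459) = Mul(48760, 49459) = 2411620840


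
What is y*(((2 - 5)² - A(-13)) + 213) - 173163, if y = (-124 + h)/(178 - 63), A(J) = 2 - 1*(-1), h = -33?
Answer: -19948128/115 ≈ -1.7346e+5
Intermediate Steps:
A(J) = 3 (A(J) = 2 + 1 = 3)
y = -157/115 (y = (-124 - 33)/(178 - 63) = -157/115 ≈ -1.3652)
y*(((2 - 5)² - A(-13)) + 213) - 173163 = -157*(((2 - 5)² - 1*3) + 213)/115 - 173163 = -157*(((-3)² - 3) + 213)/115 - 173163 = -157*((9 - 3) + 213)/115 - 173163 = -157*(6 + 213)/115 - 173163 = -157/115*219 - 173163 = -34383/115 - 173163 = -19948128/115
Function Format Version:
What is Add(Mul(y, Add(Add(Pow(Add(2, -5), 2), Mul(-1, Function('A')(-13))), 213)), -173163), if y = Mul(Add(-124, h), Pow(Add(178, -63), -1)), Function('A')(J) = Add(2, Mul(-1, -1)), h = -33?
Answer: Rational(-19948128, 115) ≈ -1.7346e+5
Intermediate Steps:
Function('A')(J) = 3 (Function('A')(J) = Add(2, 1) = 3)
y = Rational(-157, 115) (y = Mul(Add(-124, -33), Pow(Add(178, -63), -1)) = Mul(-157, Pow(115, -1)) = Mul(-157, Rational(1, 115)) = Rational(-157, 115) ≈ -1.3652)
Add(Mul(y, Add(Add(Pow(Add(2, -5), 2), Mul(-1, Function('A')(-13))), 213)), -173163) = Add(Mul(Rational(-157, 115), Add(Add(Pow(Add(2, -5), 2), Mul(-1, 3)), 213)), -173163) = Add(Mul(Rational(-157, 115), Add(Add(Pow(-3, 2), -3), 213)), -173163) = Add(Mul(Rational(-157, 115), Add(Add(9, -3), 213)), -173163) = Add(Mul(Rational(-157, 115), Add(6, 213)), -173163) = Add(Mul(Rational(-157, 115), 219), -173163) = Add(Rational(-34383, 115), -173163) = Rational(-19948128, 115)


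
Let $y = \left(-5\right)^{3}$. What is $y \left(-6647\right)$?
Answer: $830875$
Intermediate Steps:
$y = -125$
$y \left(-6647\right) = \left(-125\right) \left(-6647\right) = 830875$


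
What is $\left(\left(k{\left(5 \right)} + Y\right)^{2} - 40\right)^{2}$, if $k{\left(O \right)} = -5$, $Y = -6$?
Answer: $6561$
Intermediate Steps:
$\left(\left(k{\left(5 \right)} + Y\right)^{2} - 40\right)^{2} = \left(\left(-5 - 6\right)^{2} - 40\right)^{2} = \left(\left(-11\right)^{2} - 40\right)^{2} = \left(121 - 40\right)^{2} = 81^{2} = 6561$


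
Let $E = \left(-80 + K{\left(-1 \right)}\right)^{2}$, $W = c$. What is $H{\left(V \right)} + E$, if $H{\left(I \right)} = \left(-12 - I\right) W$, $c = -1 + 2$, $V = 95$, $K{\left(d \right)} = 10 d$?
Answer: $7993$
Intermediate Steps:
$c = 1$
$W = 1$
$E = 8100$ ($E = \left(-80 + 10 \left(-1\right)\right)^{2} = \left(-80 - 10\right)^{2} = \left(-90\right)^{2} = 8100$)
$H{\left(I \right)} = -12 - I$ ($H{\left(I \right)} = \left(-12 - I\right) 1 = -12 - I$)
$H{\left(V \right)} + E = \left(-12 - 95\right) + 8100 = -107 + 8100 = 7993$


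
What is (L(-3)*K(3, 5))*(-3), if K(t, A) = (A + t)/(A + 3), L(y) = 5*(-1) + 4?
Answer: 3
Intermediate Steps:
L(y) = -1 (L(y) = -5 + 4 = -1)
K(t, A) = (A + t)/(3 + A)
(L(-3)*K(3, 5))*(-3) = -(5 + 3)/(3 + 5)*(-3) = -8/8*(-3) = -1*1*(-3) = -1*(-3) = 3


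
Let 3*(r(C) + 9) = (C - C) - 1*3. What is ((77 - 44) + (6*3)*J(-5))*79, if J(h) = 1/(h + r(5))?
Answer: 12561/5 ≈ 2512.2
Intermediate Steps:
r(C) = -10 (r(C) = -9 + ((C - C) - 1*3)/3 = -9 + (0 - 3)/3 = -9 + (1/3)*(-3) = -9 - 1 = -10)
J(h) = 1/(-10 + h) (J(h) = 1/(h - 10) = 1/(-10 + h))
((77 - 44) + (6*3)*J(-5))*79 = ((77 - 44) + (6*3)/(-10 - 5))*79 = (33 + 18/(-15))*79 = (33 + 18*(-1/15))*79 = (33 - 6/5)*79 = (159/5)*79 = 12561/5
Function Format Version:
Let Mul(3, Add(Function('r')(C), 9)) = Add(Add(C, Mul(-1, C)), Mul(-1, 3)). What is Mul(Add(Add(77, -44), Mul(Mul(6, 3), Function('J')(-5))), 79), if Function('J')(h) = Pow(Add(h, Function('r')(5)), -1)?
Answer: Rational(12561, 5) ≈ 2512.2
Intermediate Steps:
Function('r')(C) = -10 (Function('r')(C) = Add(-9, Mul(Rational(1, 3), Add(Add(C, Mul(-1, C)), Mul(-1, 3)))) = Add(-9, Mul(Rational(1, 3), Add(0, -3))) = Add(-9, Mul(Rational(1, 3), -3)) = Add(-9, -1) = -10)
Function('J')(h) = Pow(Add(-10, h), -1) (Function('J')(h) = Pow(Add(h, -10), -1) = Pow(Add(-10, h), -1))
Mul(Add(Add(77, -44), Mul(Mul(6, 3), Function('J')(-5))), 79) = Mul(Add(Add(77, -44), Mul(Mul(6, 3), Pow(Add(-10, -5), -1))), 79) = Mul(Add(33, Mul(18, Pow(-15, -1))), 79) = Mul(Add(33, Mul(18, Rational(-1, 15))), 79) = Mul(Add(33, Rational(-6, 5)), 79) = Mul(Rational(159, 5), 79) = Rational(12561, 5)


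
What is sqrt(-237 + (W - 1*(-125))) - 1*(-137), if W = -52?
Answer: 137 + 2*I*sqrt(41) ≈ 137.0 + 12.806*I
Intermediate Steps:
sqrt(-237 + (W - 1*(-125))) - 1*(-137) = sqrt(-237 + (-52 - 1*(-125))) - 1*(-137) = sqrt(-237 + (-52 + 125)) + 137 = sqrt(-237 + 73) + 137 = sqrt(-164) + 137 = 2*I*sqrt(41) + 137 = 137 + 2*I*sqrt(41)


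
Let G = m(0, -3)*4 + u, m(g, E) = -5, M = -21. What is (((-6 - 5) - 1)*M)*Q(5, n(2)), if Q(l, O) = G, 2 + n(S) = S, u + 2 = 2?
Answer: -5040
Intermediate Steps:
u = 0 (u = -2 + 2 = 0)
n(S) = -2 + S
G = -20 (G = -5*4 + 0 = -20 + 0 = -20)
Q(l, O) = -20
(((-6 - 5) - 1)*M)*Q(5, n(2)) = (((-6 - 5) - 1)*(-21))*(-20) = ((-11 - 1)*(-21))*(-20) = -12*(-21)*(-20) = 252*(-20) = -5040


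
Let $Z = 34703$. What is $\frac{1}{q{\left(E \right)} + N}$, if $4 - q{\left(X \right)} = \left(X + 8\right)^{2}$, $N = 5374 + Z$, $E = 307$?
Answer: $- \frac{1}{59144} \approx -1.6908 \cdot 10^{-5}$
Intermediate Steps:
$N = 40077$ ($N = 5374 + 34703 = 40077$)
$q{\left(X \right)} = 4 - \left(8 + X\right)^{2}$ ($q{\left(X \right)} = 4 - \left(X + 8\right)^{2} = 4 - \left(8 + X\right)^{2}$)
$\frac{1}{q{\left(E \right)} + N} = \frac{1}{\left(4 - \left(8 + 307\right)^{2}\right) + 40077} = \frac{1}{\left(4 - 315^{2}\right) + 40077} = \frac{1}{\left(4 - 99225\right) + 40077} = \frac{1}{-99221 + 40077} = \frac{1}{-59144} = - \frac{1}{59144}$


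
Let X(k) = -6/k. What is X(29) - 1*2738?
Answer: -79408/29 ≈ -2738.2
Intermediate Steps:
X(29) - 1*2738 = -6/29 - 1*2738 = -6*1/29 - 2738 = -6/29 - 2738 = -79408/29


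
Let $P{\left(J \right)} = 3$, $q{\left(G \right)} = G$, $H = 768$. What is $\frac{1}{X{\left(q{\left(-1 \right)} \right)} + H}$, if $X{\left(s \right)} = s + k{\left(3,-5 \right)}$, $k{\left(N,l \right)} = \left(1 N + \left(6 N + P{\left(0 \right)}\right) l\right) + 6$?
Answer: $\frac{1}{671} \approx 0.0014903$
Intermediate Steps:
$k{\left(N,l \right)} = 6 + N + l \left(3 + 6 N\right)$ ($k{\left(N,l \right)} = \left(1 N + \left(6 N + 3\right) l\right) + 6 = \left(N + \left(3 + 6 N\right) l\right) + 6 = \left(N + l \left(3 + 6 N\right)\right) + 6 = 6 + N + l \left(3 + 6 N\right)$)
$X{\left(s \right)} = -96 + s$ ($X{\left(s \right)} = s + \left(6 + 3 + 3 \left(-5\right) + 6 \cdot 3 \left(-5\right)\right) = s + \left(6 + 3 - 15 - 90\right) = s - 96 = -96 + s$)
$\frac{1}{X{\left(q{\left(-1 \right)} \right)} + H} = \frac{1}{\left(-96 - 1\right) + 768} = \frac{1}{-97 + 768} = \frac{1}{671}$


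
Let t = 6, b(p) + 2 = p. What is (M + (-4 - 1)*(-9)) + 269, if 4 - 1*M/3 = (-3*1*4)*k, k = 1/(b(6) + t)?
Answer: 1648/5 ≈ 329.60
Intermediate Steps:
b(p) = -2 + p
k = ⅒ (k = 1/((-2 + 6) + 6) = 1/(4 + 6) = 1/10 = ⅒ ≈ 0.10000)
M = 78/5 (M = 12 - 3*-3*1*4/10 = 12 - 3*(-3*4)/10 = 12 - (-36)/10 = 12 - 3*(-6/5) = 12 + 18/5 = 78/5 ≈ 15.600)
(M + (-4 - 1)*(-9)) + 269 = (78/5 + (-4 - 1)*(-9)) + 269 = (78/5 - 5*(-9)) + 269 = (78/5 + 45) + 269 = 303/5 + 269 = 1648/5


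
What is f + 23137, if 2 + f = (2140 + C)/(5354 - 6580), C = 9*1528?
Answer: 14173809/613 ≈ 23122.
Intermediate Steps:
C = 13752
f = -9172/613 (f = -2 + (2140 + 13752)/(5354 - 6580) = -2 + 15892/(-1226) = -2 + 15892*(-1/1226) = -2 - 7946/613 = -9172/613 ≈ -14.962)
f + 23137 = -9172/613 + 23137 = 14173809/613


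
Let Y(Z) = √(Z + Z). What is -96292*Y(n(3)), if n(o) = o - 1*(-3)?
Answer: -192584*√3 ≈ -3.3357e+5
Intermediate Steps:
n(o) = 3 + o (n(o) = o + 3 = 3 + o)
Y(Z) = √2*√Z (Y(Z) = √(2*Z) = √2*√Z)
-96292*Y(n(3)) = -96292*√2*√(3 + 3) = -96292*√2*√6 = -192584*√3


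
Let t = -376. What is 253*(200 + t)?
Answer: -44528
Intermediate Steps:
253*(200 + t) = 253*(200 - 376) = 253*(-176) = -44528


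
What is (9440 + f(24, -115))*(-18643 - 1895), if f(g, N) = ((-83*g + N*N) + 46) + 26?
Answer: -426060810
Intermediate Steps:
f(g, N) = 72 + N² - 83*g (f(g, N) = ((-83*g + N²) + 46) + 26 = ((N² - 83*g) + 46) + 26 = (46 + N² - 83*g) + 26 = 72 + N² - 83*g)
(9440 + f(24, -115))*(-18643 - 1895) = (9440 + (72 + (-115)² - 83*24))*(-18643 - 1895) = (9440 + (72 + 13225 - 1992))*(-20538) = (9440 + 11305)*(-20538) = 20745*(-20538) = -426060810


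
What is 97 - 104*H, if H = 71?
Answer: -7287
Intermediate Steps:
97 - 104*H = 97 - 104*71 = 97 - 7384 = -7287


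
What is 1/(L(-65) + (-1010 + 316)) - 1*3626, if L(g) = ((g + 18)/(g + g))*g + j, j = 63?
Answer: -4746436/1309 ≈ -3626.0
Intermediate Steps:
L(g) = 72 + g/2 (L(g) = ((g + 18)/(g + g))*g + 63 = ((18 + g)/((2*g)))*g + 63 = ((18 + g)*(1/(2*g)))*g + 63 = ((18 + g)/(2*g))*g + 63 = (9 + g/2) + 63 = 72 + g/2)
1/(L(-65) + (-1010 + 316)) - 1*3626 = 1/((72 + (½)*(-65)) + (-1010 + 316)) - 1*3626 = 1/((72 - 65/2) - 694) - 3626 = 1/(79/2 - 694) - 3626 = 1/(-1309/2) - 3626 = -2/1309 - 3626 = -4746436/1309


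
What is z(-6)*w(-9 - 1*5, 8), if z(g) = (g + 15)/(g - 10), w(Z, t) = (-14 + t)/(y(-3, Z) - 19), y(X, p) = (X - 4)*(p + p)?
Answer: 9/472 ≈ 0.019068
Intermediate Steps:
y(X, p) = 2*p*(-4 + X) (y(X, p) = (-4 + X)*(2*p) = 2*p*(-4 + X))
w(Z, t) = (-14 + t)/(-19 - 14*Z) (w(Z, t) = (-14 + t)/(2*Z*(-4 - 3) - 19) = (-14 + t)/(2*Z*(-7) - 19) = (-14 + t)/(-14*Z - 19) = (-14 + t)/(-19 - 14*Z))
z(g) = (15 + g)/(-10 + g)
z(-6)*w(-9 - 1*5, 8) = ((15 - 6)/(-10 - 6))*((14 - 1*8)/(19 + 14*(-9 - 1*5))) = (9/(-16))*((14 - 8)/(19 + 14*(-9 - 5))) = (-1/16*9)*(6/(19 + 14*(-14))) = -9*6/(16*(19 - 196)) = -9*6/(16*(-177)) = -(-3)*6/944 = -9/16*(-2/59) = 9/472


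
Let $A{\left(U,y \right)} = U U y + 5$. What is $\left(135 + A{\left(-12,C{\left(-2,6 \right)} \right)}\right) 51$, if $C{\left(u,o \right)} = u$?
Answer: $-7548$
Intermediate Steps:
$A{\left(U,y \right)} = 5 + y U^{2}$ ($A{\left(U,y \right)} = U^{2} y + 5 = y U^{2} + 5 = 5 + y U^{2}$)
$\left(135 + A{\left(-12,C{\left(-2,6 \right)} \right)}\right) 51 = \left(135 + \left(5 - 2 \left(-12\right)^{2}\right)\right) 51 = \left(135 + \left(5 - 288\right)\right) 51 = \left(135 - 283\right) 51 = \left(-148\right) 51 = -7548$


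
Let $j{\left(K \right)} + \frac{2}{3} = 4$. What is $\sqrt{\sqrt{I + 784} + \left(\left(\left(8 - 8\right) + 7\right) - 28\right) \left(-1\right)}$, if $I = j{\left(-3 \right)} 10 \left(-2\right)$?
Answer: $\frac{\sqrt{189 + 6 \sqrt{1614}}}{3} \approx 6.9125$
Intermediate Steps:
$j{\left(K \right)} = \frac{10}{3}$ ($j{\left(K \right)} = - \frac{2}{3} + 4 = \frac{10}{3}$)
$I = - \frac{200}{3}$ ($I = \frac{10}{3} \cdot 10 \left(-2\right) = \frac{100}{3} \left(-2\right) = - \frac{200}{3} \approx -66.667$)
$\sqrt{\sqrt{I + 784} + \left(\left(\left(8 - 8\right) + 7\right) - 28\right) \left(-1\right)} = \sqrt{\sqrt{- \frac{200}{3} + 784} + \left(\left(\left(8 - 8\right) + 7\right) - 28\right) \left(-1\right)} = \sqrt{\sqrt{\frac{2152}{3}} + \left(\left(0 + 7\right) - 28\right) \left(-1\right)} = \sqrt{\frac{2 \sqrt{1614}}{3} + \left(7 - 28\right) \left(-1\right)} = \sqrt{\frac{2 \sqrt{1614}}{3} - -21} = \sqrt{\frac{2 \sqrt{1614}}{3} + 21} = \sqrt{21 + \frac{2 \sqrt{1614}}{3}}$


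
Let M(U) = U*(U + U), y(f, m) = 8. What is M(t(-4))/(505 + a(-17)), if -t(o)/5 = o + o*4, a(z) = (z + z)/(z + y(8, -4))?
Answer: 180000/4579 ≈ 39.310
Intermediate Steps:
a(z) = 2*z/(8 + z) (a(z) = (z + z)/(z + 8) = (2*z)/(8 + z) = 2*z/(8 + z))
t(o) = -25*o (t(o) = -5*(o + o*4) = -5*(o + 4*o) = -25*o)
M(U) = 2*U² (M(U) = U*(2*U) = 2*U²)
M(t(-4))/(505 + a(-17)) = (2*(-25*(-4))²)/(505 + 2*(-17)/(8 - 17)) = (2*100²)/(505 + 2*(-17)/(-9)) = (2*10000)/(505 + 2*(-17)*(-⅑)) = 20000/(505 + 34/9) = 20000/(4579/9) = (9/4579)*20000 = 180000/4579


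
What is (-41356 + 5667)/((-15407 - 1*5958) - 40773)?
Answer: 35689/62138 ≈ 0.57435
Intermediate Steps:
(-41356 + 5667)/((-15407 - 1*5958) - 40773) = -35689/((-15407 - 5958) - 40773) = -35689/(-21365 - 40773) = -35689/(-62138) = -35689*(-1/62138) = 35689/62138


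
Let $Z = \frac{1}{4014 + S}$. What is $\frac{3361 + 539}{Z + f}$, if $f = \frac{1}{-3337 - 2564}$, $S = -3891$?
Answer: $\frac{52420550}{107} \approx 4.8991 \cdot 10^{5}$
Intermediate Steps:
$f = - \frac{1}{5901}$ ($f = \frac{1}{-5901} = - \frac{1}{5901} \approx -0.00016946$)
$Z = \frac{1}{123}$ ($Z = \frac{1}{4014 - 3891} = \frac{1}{123} \approx 0.0081301$)
$\frac{3361 + 539}{Z + f} = \frac{3361 + 539}{\frac{1}{123} - \frac{1}{5901}} = \frac{3900}{\frac{642}{80647}} = 3900 \cdot \frac{80647}{642} = \frac{52420550}{107}$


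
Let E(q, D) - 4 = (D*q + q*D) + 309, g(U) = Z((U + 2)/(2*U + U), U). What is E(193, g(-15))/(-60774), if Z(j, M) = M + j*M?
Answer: 21449/182322 ≈ 0.11764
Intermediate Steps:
Z(j, M) = M + M*j
g(U) = U*(1 + (2 + U)/(3*U)) (g(U) = U*(1 + (U + 2)/(2*U + U)) = U*(1 + (2 + U)/((3*U))) = U*(1 + (2 + U)*(1/(3*U))) = U*(1 + (2 + U)/(3*U)))
E(q, D) = 313 + 2*D*q (E(q, D) = 4 + ((D*q + q*D) + 309) = 4 + ((D*q + D*q) + 309) = 4 + (2*D*q + 309) = 4 + (309 + 2*D*q) = 313 + 2*D*q)
E(193, g(-15))/(-60774) = (313 + 2*(⅔ + (4/3)*(-15))*193)/(-60774) = (313 + 2*(⅔ - 20)*193)*(-1/60774) = (313 + 2*(-58/3)*193)*(-1/60774) = (313 - 22388/3)*(-1/60774) = -21449/3*(-1/60774) = 21449/182322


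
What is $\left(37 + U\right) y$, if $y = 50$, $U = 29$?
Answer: $3300$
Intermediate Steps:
$\left(37 + U\right) y = \left(37 + 29\right) 50 = 66 \cdot 50 = 3300$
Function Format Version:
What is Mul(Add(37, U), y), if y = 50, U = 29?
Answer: 3300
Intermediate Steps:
Mul(Add(37, U), y) = Mul(Add(37, 29), 50) = Mul(66, 50) = 3300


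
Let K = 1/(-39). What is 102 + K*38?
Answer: 3940/39 ≈ 101.03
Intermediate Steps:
K = -1/39 ≈ -0.025641
102 + K*38 = 102 - 1/39*38 = 102 - 38/39 = 3940/39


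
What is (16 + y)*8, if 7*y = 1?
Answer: 904/7 ≈ 129.14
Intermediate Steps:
y = 1/7 (y = (1/7)*1 = 1/7 ≈ 0.14286)
(16 + y)*8 = (16 + 1/7)*8 = (113/7)*8 = 904/7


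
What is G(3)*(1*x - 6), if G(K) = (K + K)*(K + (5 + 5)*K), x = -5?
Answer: -2178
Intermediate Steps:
G(K) = 22*K² (G(K) = (2*K)*(K + 10*K) = (2*K)*(11*K) = 22*K²)
G(3)*(1*x - 6) = (22*3²)*(1*(-5) - 6) = (22*9)*(-5 - 6) = 198*(-11) = -2178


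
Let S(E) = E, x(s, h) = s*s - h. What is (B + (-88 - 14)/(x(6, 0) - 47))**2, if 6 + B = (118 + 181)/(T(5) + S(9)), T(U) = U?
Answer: 14386849/23716 ≈ 606.63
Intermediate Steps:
x(s, h) = s**2 - h
B = 215/14 (B = -6 + (118 + 181)/(5 + 9) = -6 + 299/14 = 215/14 ≈ 15.357)
(B + (-88 - 14)/(x(6, 0) - 47))**2 = (215/14 + (-88 - 14)/((6**2 - 1*0) - 47))**2 = (215/14 - 102/((36 + 0) - 47))**2 = (215/14 - 102/(36 - 47))**2 = (215/14 - 102/(-11))**2 = (215/14 - 102*(-1/11))**2 = (215/14 + 102/11)**2 = (3793/154)**2 = 14386849/23716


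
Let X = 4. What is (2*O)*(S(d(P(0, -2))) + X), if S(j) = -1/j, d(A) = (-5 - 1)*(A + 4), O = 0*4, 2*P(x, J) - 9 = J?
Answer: 0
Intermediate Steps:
P(x, J) = 9/2 + J/2
O = 0
d(A) = -24 - 6*A (d(A) = -6*(4 + A) = -24 - 6*A)
(2*O)*(S(d(P(0, -2))) + X) = (2*0)*(-1/(-24 - 6*(9/2 + (½)*(-2))) + 4) = 0*(-1/(-24 - 6*(9/2 - 1)) + 4) = 0*(-1/(-24 - 6*7/2) + 4) = 0*(-1/(-24 - 21) + 4) = 0*(-1/(-45) + 4) = 0*(-1*(-1/45) + 4) = 0*(1/45 + 4) = 0*(181/45) = 0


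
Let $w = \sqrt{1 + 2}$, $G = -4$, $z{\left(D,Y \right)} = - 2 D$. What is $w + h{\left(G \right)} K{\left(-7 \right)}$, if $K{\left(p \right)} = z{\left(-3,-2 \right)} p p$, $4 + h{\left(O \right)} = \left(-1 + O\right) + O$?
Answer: $-3822 + \sqrt{3} \approx -3820.3$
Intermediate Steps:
$h{\left(O \right)} = -5 + 2 O$ ($h{\left(O \right)} = -4 + \left(\left(-1 + O\right) + O\right) = -4 + \left(-1 + 2 O\right) = -5 + 2 O$)
$w = \sqrt{3} \approx 1.732$
$K{\left(p \right)} = 6 p^{2}$ ($K{\left(p \right)} = \left(-2\right) \left(-3\right) p p = 6 p p = 6 p^{2}$)
$w + h{\left(G \right)} K{\left(-7 \right)} = \sqrt{3} + \left(-5 + 2 \left(-4\right)\right) 6 \left(-7\right)^{2} = \sqrt{3} + \left(-5 - 8\right) 6 \cdot 49 = \sqrt{3} - 3822 = -3822 + \sqrt{3}$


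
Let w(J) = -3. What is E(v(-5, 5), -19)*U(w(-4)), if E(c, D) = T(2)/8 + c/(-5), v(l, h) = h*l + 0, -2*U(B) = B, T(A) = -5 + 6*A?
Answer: 141/16 ≈ 8.8125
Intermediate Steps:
U(B) = -B/2
v(l, h) = h*l
E(c, D) = 7/8 - c/5 (E(c, D) = (-5 + 6*2)/8 + c/(-5) = (-5 + 12)*(1/8) + c*(-1/5) = 7*(1/8) - c/5 = 7/8 - c/5)
E(v(-5, 5), -19)*U(w(-4)) = (7/8 - (-5))*(-1/2*(-3)) = (7/8 - 1/5*(-25))*(3/2) = (7/8 + 5)*(3/2) = (47/8)*(3/2) = 141/16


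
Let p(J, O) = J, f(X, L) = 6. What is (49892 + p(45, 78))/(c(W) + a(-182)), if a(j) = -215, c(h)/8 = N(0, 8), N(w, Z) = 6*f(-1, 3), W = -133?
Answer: 49937/73 ≈ 684.07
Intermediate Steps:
N(w, Z) = 36 (N(w, Z) = 6*6 = 36)
c(h) = 288 (c(h) = 8*36 = 288)
(49892 + p(45, 78))/(c(W) + a(-182)) = (49892 + 45)/(288 - 215) = 49937/73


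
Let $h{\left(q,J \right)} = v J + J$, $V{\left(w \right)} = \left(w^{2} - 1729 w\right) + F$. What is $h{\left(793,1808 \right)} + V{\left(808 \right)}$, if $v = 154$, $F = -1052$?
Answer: $-464980$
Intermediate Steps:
$V{\left(w \right)} = -1052 + w^{2} - 1729 w$ ($V{\left(w \right)} = \left(w^{2} - 1729 w\right) - 1052 = -1052 + w^{2} - 1729 w$)
$h{\left(q,J \right)} = 155 J$ ($h{\left(q,J \right)} = 154 J + J = 155 J$)
$h{\left(793,1808 \right)} + V{\left(808 \right)} = 155 \cdot 1808 - \left(1398084 - 652864\right) = 280240 - 745220 = -464980$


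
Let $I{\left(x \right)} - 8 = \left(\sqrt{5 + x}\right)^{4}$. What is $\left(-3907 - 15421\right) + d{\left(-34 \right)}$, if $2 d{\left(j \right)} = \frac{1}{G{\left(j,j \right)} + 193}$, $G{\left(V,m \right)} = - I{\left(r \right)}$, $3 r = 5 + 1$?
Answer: $- \frac{5257215}{272} \approx -19328.0$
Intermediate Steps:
$r = 2$ ($r = \frac{5 + 1}{3} = \frac{1}{3} \cdot 6 = 2$)
$I{\left(x \right)} = 8 + \left(5 + x\right)^{2}$ ($I{\left(x \right)} = 8 + \left(\sqrt{5 + x}\right)^{4} = 8 + \left(5 + x\right)^{2}$)
$G{\left(V,m \right)} = -57$ ($G{\left(V,m \right)} = - (8 + \left(5 + 2\right)^{2}) = - (8 + 7^{2}) = - (8 + 49) = \left(-1\right) 57 = -57$)
$d{\left(j \right)} = \frac{1}{272}$ ($d{\left(j \right)} = \frac{1}{2 \left(-57 + 193\right)} = \frac{1}{2 \cdot 136} = \frac{1}{2} \cdot \frac{1}{136} = \frac{1}{272}$)
$\left(-3907 - 15421\right) + d{\left(-34 \right)} = \left(-3907 - 15421\right) + \frac{1}{272} = -19328 + \frac{1}{272} = - \frac{5257215}{272}$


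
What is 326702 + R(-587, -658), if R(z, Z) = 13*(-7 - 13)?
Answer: 326442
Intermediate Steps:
R(z, Z) = -260 (R(z, Z) = 13*(-20) = -260)
326702 + R(-587, -658) = 326702 - 260 = 326442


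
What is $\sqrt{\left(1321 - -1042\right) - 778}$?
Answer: $\sqrt{1585} \approx 39.812$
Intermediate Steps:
$\sqrt{\left(1321 - -1042\right) - 778} = \sqrt{\left(1321 + 1042\right) - 778} = \sqrt{2363 - 778} = \sqrt{1585}$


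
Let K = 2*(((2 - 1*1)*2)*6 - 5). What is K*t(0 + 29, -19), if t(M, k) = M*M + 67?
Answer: 12712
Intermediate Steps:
t(M, k) = 67 + M² (t(M, k) = M² + 67 = 67 + M²)
K = 14 (K = 2*(((2 - 1)*2)*6 - 5) = 2*((1*2)*6 - 5) = 2*(2*6 - 5) = 2*(12 - 5) = 2*7 = 14)
K*t(0 + 29, -19) = 14*(67 + (0 + 29)²) = 14*(67 + 29²) = 14*(67 + 841) = 14*908 = 12712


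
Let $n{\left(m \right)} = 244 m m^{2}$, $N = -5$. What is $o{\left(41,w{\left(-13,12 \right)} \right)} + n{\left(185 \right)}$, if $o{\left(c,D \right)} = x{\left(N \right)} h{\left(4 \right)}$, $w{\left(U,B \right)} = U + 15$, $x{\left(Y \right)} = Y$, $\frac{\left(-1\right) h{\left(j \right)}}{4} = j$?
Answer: $1544916580$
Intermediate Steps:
$h{\left(j \right)} = - 4 j$
$w{\left(U,B \right)} = 15 + U$
$n{\left(m \right)} = 244 m^{3}$
$o{\left(c,D \right)} = 80$ ($o{\left(c,D \right)} = - 5 \left(\left(-4\right) 4\right) = \left(-5\right) \left(-16\right) = 80$)
$o{\left(41,w{\left(-13,12 \right)} \right)} + n{\left(185 \right)} = 80 + 244 \cdot 185^{3} = 80 + 244 \cdot 6331625 = 80 + 1544916500 = 1544916580$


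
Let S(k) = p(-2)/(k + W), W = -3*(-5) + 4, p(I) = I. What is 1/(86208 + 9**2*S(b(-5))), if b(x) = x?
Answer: 7/603375 ≈ 1.1601e-5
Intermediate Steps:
W = 19 (W = 15 + 4 = 19)
S(k) = -2/(19 + k) (S(k) = -2/(k + 19) = -2/(19 + k))
1/(86208 + 9**2*S(b(-5))) = 1/(86208 + 9**2*(-2/(19 - 5))) = 1/(86208 + 81*(-2/14)) = 1/(86208 + 81*(-2*1/14)) = 1/(86208 + 81*(-1/7)) = 1/(86208 - 81/7) = 1/(603375/7) = 7/603375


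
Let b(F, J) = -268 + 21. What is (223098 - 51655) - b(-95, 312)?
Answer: 171690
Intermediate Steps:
b(F, J) = -247
(223098 - 51655) - b(-95, 312) = (223098 - 51655) - 1*(-247) = 171443 + 247 = 171690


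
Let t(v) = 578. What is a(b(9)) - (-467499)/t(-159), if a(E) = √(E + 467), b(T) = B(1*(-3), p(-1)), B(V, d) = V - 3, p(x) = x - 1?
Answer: 467499/578 + √461 ≈ 830.29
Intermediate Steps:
p(x) = -1 + x
B(V, d) = -3 + V
b(T) = -6 (b(T) = -3 + 1*(-3) = -3 - 3 = -6)
a(E) = √(467 + E)
a(b(9)) - (-467499)/t(-159) = √(467 - 6) - (-467499)/578 = √461 - (-467499)/578 = √461 - 1*(-467499/578) = √461 + 467499/578 = 467499/578 + √461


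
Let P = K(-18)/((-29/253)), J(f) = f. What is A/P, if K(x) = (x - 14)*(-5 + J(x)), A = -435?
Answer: 12615/186208 ≈ 0.067747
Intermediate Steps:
K(x) = (-14 + x)*(-5 + x) (K(x) = (x - 14)*(-5 + x) = (-14 + x)*(-5 + x))
P = -186208/29 (P = (70 + (-18)² - 19*(-18))/((-29/253)) = (70 + 324 + 342)/((-29*1/253)) = 736/(-29/253) = 736*(-253/29) = -186208/29 ≈ -6421.0)
A/P = -435/(-186208/29) = -435*(-29/186208) = 12615/186208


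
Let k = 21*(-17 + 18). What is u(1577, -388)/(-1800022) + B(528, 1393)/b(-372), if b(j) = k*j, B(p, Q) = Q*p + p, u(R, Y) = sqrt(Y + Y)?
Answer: -61336/651 - I*sqrt(194)/900011 ≈ -94.218 - 1.5476e-5*I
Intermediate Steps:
k = 21 (k = 21*1 = 21)
u(R, Y) = sqrt(2)*sqrt(Y) (u(R, Y) = sqrt(2*Y) = sqrt(2)*sqrt(Y))
B(p, Q) = p + Q*p
b(j) = 21*j
u(1577, -388)/(-1800022) + B(528, 1393)/b(-372) = (sqrt(2)*sqrt(-388))/(-1800022) + (528*(1 + 1393))/((21*(-372))) = (sqrt(2)*(2*I*sqrt(97)))*(-1/1800022) + (528*1394)/(-7812) = (2*I*sqrt(194))*(-1/1800022) + 736032*(-1/7812) = -I*sqrt(194)/900011 - 61336/651 = -61336/651 - I*sqrt(194)/900011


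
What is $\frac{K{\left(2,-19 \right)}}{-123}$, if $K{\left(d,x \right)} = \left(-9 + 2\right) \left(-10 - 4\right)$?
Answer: $- \frac{98}{123} \approx -0.79675$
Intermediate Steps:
$K{\left(d,x \right)} = 98$ ($K{\left(d,x \right)} = \left(-7\right) \left(-14\right) = 98$)
$\frac{K{\left(2,-19 \right)}}{-123} = \frac{98}{-123} = 98 \left(- \frac{1}{123}\right) = - \frac{98}{123}$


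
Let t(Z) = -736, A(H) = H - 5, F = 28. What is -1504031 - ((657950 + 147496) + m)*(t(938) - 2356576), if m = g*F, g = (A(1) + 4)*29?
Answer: 1898686017121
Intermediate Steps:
A(H) = -5 + H
g = 0 (g = ((-5 + 1) + 4)*29 = (-4 + 4)*29 = 0*29 = 0)
m = 0 (m = 0*28 = 0)
-1504031 - ((657950 + 147496) + m)*(t(938) - 2356576) = -1504031 - ((657950 + 147496) + 0)*(-736 - 2356576) = -1504031 - (805446 + 0)*(-2357312) = -1504031 - 805446*(-2357312) = -1504031 - 1*(-1898687521152) = -1504031 + 1898687521152 = 1898686017121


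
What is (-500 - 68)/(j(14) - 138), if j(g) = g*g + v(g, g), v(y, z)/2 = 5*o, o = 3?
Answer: -71/11 ≈ -6.4545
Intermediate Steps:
v(y, z) = 30 (v(y, z) = 2*(5*3) = 2*15 = 30)
j(g) = 30 + g² (j(g) = g*g + 30 = g² + 30 = 30 + g²)
(-500 - 68)/(j(14) - 138) = (-500 - 68)/((30 + 14²) - 138) = -568/((30 + 196) - 138) = -568/(226 - 138) = -568/88 = -568*1/88 = -71/11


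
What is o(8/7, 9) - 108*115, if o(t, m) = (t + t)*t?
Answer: -608452/49 ≈ -12417.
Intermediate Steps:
o(t, m) = 2*t² (o(t, m) = (2*t)*t = 2*t²)
o(8/7, 9) - 108*115 = 2*(8/7)² - 108*115 = 2*(8*(⅐))² - 12420 = 2*(8/7)² - 12420 = 2*(64/49) - 12420 = 128/49 - 12420 = -608452/49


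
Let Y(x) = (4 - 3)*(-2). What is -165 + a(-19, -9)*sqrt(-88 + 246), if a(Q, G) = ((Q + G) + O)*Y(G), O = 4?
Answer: -165 + 48*sqrt(158) ≈ 438.35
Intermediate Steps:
Y(x) = -2 (Y(x) = 1*(-2) = -2)
a(Q, G) = -8 - 2*G - 2*Q (a(Q, G) = ((Q + G) + 4)*(-2) = ((G + Q) + 4)*(-2) = (4 + G + Q)*(-2) = -8 - 2*G - 2*Q)
-165 + a(-19, -9)*sqrt(-88 + 246) = -165 + (-8 - 2*(-9) - 2*(-19))*sqrt(-88 + 246) = -165 + (-8 + 18 + 38)*sqrt(158) = -165 + 48*sqrt(158)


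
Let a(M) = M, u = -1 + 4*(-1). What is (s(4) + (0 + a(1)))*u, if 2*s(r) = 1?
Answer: -15/2 ≈ -7.5000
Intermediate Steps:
u = -5 (u = -1 - 4 = -5)
s(r) = ½ (s(r) = (½)*1 = ½)
(s(4) + (0 + a(1)))*u = (½ + (0 + 1))*(-5) = (½ + 1)*(-5) = (3/2)*(-5) = -15/2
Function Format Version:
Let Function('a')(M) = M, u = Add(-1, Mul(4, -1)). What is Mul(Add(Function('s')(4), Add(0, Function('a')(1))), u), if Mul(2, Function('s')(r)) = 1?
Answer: Rational(-15, 2) ≈ -7.5000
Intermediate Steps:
u = -5 (u = Add(-1, -4) = -5)
Function('s')(r) = Rational(1, 2) (Function('s')(r) = Mul(Rational(1, 2), 1) = Rational(1, 2))
Mul(Add(Function('s')(4), Add(0, Function('a')(1))), u) = Mul(Add(Rational(1, 2), Add(0, 1)), -5) = Mul(Add(Rational(1, 2), 1), -5) = Mul(Rational(3, 2), -5) = Rational(-15, 2)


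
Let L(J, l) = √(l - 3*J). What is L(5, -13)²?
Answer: -28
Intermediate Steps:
L(5, -13)² = (√(-13 - 3*5))² = (√(-13 - 15))² = (√(-28))² = (2*I*√7)² = -28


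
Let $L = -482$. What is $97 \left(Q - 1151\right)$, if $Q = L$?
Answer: $-158401$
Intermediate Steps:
$Q = -482$
$97 \left(Q - 1151\right) = 97 \left(-482 - 1151\right) = 97 \left(-1633\right) = -158401$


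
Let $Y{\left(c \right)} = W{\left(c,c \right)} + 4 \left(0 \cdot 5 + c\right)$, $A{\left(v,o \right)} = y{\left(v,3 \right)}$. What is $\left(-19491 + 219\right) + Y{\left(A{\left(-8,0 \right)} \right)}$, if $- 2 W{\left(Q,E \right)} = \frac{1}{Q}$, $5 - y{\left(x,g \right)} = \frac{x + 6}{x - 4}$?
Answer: $- \frac{1674991}{87} \approx -19253.0$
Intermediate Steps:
$y{\left(x,g \right)} = 5 - \frac{6 + x}{-4 + x}$ ($y{\left(x,g \right)} = 5 - \frac{x + 6}{x - 4} = 5 - \frac{6 + x}{-4 + x}$)
$W{\left(Q,E \right)} = - \frac{1}{2 Q}$
$A{\left(v,o \right)} = \frac{2 \left(-13 + 2 v\right)}{-4 + v}$
$Y{\left(c \right)} = 4 c - \frac{1}{2 c}$ ($Y{\left(c \right)} = - \frac{1}{2 c} + 4 \left(0 \cdot 5 + c\right) = - \frac{1}{2 c} + 4 \left(0 + c\right) = - \frac{1}{2 c} + 4 c = 4 c - \frac{1}{2 c}$)
$\left(-19491 + 219\right) + Y{\left(A{\left(-8,0 \right)} \right)} = \left(-19491 + 219\right) - \left(\frac{\frac{1}{2} \frac{1}{-13 + 2 \left(-8\right)} \left(-4 - 8\right)}{2} - \frac{8 \left(-13 + 2 \left(-8\right)\right)}{-4 - 8}\right) = -19272 - \left(\frac{\left(-6\right) \frac{1}{-13 - 16}}{2} - \frac{8 \left(-13 - 16\right)}{-12}\right) = -19272 - \left(\frac{3}{29} - 8 \left(- \frac{1}{12}\right) \left(-29\right)\right) = -19272 + \left(4 \cdot \frac{29}{6} - \frac{1}{2 \cdot \frac{29}{6}}\right) = -19272 + \left(\frac{58}{3} - \frac{3}{29}\right) = -19272 + \frac{1673}{87} = - \frac{1674991}{87}$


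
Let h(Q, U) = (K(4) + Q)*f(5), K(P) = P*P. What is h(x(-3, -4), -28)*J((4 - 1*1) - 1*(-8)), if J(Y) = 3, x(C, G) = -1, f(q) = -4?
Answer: -180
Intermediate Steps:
K(P) = P²
h(Q, U) = -64 - 4*Q (h(Q, U) = (4² + Q)*(-4) = (16 + Q)*(-4) = -64 - 4*Q)
h(x(-3, -4), -28)*J((4 - 1*1) - 1*(-8)) = (-64 - 4*(-1))*3 = (-64 + 4)*3 = -60*3 = -180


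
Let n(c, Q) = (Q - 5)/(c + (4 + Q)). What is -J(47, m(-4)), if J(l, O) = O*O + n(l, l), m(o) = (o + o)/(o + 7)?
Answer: -475/63 ≈ -7.5397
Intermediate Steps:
n(c, Q) = (-5 + Q)/(4 + Q + c)
m(o) = 2*o/(7 + o) (m(o) = (2*o)/(7 + o) = 2*o/(7 + o))
J(l, O) = O² + (-5 + l)/(4 + 2*l) (J(l, O) = O*O + (-5 + l)/(4 + l + l) = O² + (-5 + l)/(4 + 2*l))
-J(47, m(-4)) = -(-5 + 47 + 2*(2*(-4)/(7 - 4))²*(2 + 47))/(2*(2 + 47)) = -(-5 + 47 + 2*(2*(-4)/3)²*49)/(2*49) = -(-5 + 47 + 2*(2*(-4)*(⅓))²*49)/(2*49) = -(-5 + 47 + 2*(-8/3)²*49)/(2*49) = -(-5 + 47 + 2*(64/9)*49)/(2*49) = -(-5 + 47 + 6272/9)/(2*49) = -6650/(2*49*9) = -1*475/63 = -475/63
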